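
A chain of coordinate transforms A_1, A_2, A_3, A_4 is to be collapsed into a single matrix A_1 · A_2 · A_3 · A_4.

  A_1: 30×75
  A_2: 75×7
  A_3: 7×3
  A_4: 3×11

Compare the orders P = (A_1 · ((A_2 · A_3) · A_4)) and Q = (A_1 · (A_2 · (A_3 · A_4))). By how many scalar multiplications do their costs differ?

1956

Order P = (A_1 · ((A_2 · A_3) · A_4)): (A_2 · A_3): 75×7 by 7×3 → 75×3, cost 75·7·3 = 1575; ((A_2 · A_3) · A_4): 75×3 by 3×11 → 75×11, cost 75·3·11 = 2475; cumulative 4050; (A_1 · ((A_2 · A_3) · A_4)): 30×75 by 75×11 → 30×11, cost 30·75·11 = 24750; cumulative 28800. Total 28800.
Order Q = (A_1 · (A_2 · (A_3 · A_4))): (A_3 · A_4): 7×3 by 3×11 → 7×11, cost 7·3·11 = 231; (A_2 · (A_3 · A_4)): 75×7 by 7×11 → 75×11, cost 75·7·11 = 5775; cumulative 6006; (A_1 · (A_2 · (A_3 · A_4))): 30×75 by 75×11 → 30×11, cost 30·75·11 = 24750; cumulative 30756. Total 30756.
Difference: |28800 − 30756| = 1956.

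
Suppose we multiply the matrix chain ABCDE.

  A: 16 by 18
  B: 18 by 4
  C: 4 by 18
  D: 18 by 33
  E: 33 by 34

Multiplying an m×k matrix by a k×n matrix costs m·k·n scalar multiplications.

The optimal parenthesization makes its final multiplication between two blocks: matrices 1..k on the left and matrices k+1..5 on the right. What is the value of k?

2

Adjacent pairs: AB = 16·18·4 = 1152; BC = 18·4·18 = 1296; CD = 4·18·33 = 2376; DE = 18·33·34 = 20196.
Length 3: A..C: k=1: 0+1296+16·18·18=6480; k=2: 1152+0+16·4·18=2304 → min 2304 | B..D: k=2: 0+2376+18·4·33=4752; k=3: 1296+0+18·18·33=11988 → min 4752 | C..E: k=3: 0+20196+4·18·34=22644; k=4: 2376+0+4·33·34=6864 → min 6864.
Length 4: A..D: k=1: 0+4752+16·18·33=14256; k=2: 1152+2376+16·4·33=5640; k=3: 2304+0+16·18·33=11808 → min 5640 | B..E: k=2: 0+6864+18·4·34=9312; k=3: 1296+20196+18·18·34=32508; k=4: 4752+0+18·33·34=24948 → min 9312.
Top-level splits: k=1: (A..A)·(B..E) → 0+9312+16·18·34 = 19104; k=2: (A..B)·(C..E) → 1152+6864+16·4·34 = 10192; k=3: (A..C)·(D..E) → 2304+20196+16·18·34 = 32292; k=4: (A..D)·(E..E) → 5640+0+16·33·34 = 23592.
Best split is after B, i.e. k = 2.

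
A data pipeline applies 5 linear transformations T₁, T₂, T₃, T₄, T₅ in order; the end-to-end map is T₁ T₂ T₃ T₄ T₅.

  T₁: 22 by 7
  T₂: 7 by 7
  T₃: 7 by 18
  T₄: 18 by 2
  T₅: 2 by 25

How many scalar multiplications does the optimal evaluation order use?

Adjacent pairs: T₁T₂ = 22·7·7 = 1078; T₂T₃ = 7·7·18 = 882; T₃T₄ = 7·18·2 = 252; T₄T₅ = 18·2·25 = 900.
Length 3: T₁..T₃: k=1: 0+882+22·7·18=3654; k=2: 1078+0+22·7·18=3850 → min 3654 | T₂..T₄: k=2: 0+252+7·7·2=350; k=3: 882+0+7·18·2=1134 → min 350 | T₃..T₅: k=3: 0+900+7·18·25=4050; k=4: 252+0+7·2·25=602 → min 602.
Length 4: T₁..T₄: k=1: 0+350+22·7·2=658; k=2: 1078+252+22·7·2=1638; k=3: 3654+0+22·18·2=4446 → min 658 | T₂..T₅: k=2: 0+602+7·7·25=1827; k=3: 882+900+7·18·25=4932; k=4: 350+0+7·2·25=700 → min 700.
Length 5: T₁..T₅: k=1: 0+700+22·7·25=4550; k=2: 1078+602+22·7·25=5530; k=3: 3654+900+22·18·25=14454; k=4: 658+0+22·2·25=1758 → min 1758.
Optimal order: ((T₁ (T₂ (T₃ T₄))) T₅) with cost 1758.

1758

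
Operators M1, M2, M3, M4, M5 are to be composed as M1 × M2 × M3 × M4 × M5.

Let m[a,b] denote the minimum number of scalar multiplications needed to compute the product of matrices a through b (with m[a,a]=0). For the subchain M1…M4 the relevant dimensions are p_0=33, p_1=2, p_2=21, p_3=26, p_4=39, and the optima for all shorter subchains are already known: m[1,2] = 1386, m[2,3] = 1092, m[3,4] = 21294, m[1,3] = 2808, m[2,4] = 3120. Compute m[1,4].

m[1,4] = min over k∈[1,3] of m[1,k]+m[k+1,4]+p_{0}·p_k·p_{4}.
k=1: 0 + 3120 + 33·2·39 = 5694; k=2: 1386 + 21294 + 33·21·39 = 49707; k=3: 2808 + 0 + 33·26·39 = 36270.
Minimum: 5694 at k=1.

5694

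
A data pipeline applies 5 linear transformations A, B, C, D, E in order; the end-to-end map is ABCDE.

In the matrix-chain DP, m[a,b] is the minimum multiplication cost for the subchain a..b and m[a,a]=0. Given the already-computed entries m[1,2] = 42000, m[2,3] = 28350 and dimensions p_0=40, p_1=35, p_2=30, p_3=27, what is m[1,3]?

m[1,3] = min over k∈[1,2] of m[1,k]+m[k+1,3]+p_{0}·p_k·p_{3}.
k=1: 0 + 28350 + 40·35·27 = 66150; k=2: 42000 + 0 + 40·30·27 = 74400.
Minimum: 66150 at k=1.

66150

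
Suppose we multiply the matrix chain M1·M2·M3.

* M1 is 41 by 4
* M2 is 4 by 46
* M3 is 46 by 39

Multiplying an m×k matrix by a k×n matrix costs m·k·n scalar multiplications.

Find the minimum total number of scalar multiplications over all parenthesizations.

Order (M1·(M2·M3)): (M2·M3): 4×46 by 46×39 → 4×39, cost 4·46·39 = 7176; (M1·(M2·M3)): 41×4 by 4×39 → 41×39, cost 41·4·39 = 6396; cumulative 13572. Total 13572.
Order ((M1·M2)·M3): (M1·M2): 41×4 by 4×46 → 41×46, cost 41·4·46 = 7544; ((M1·M2)·M3): 41×46 by 46×39 → 41×39, cost 41·46·39 = 73554; cumulative 81098. Total 81098.
Minimum: 13572.

13572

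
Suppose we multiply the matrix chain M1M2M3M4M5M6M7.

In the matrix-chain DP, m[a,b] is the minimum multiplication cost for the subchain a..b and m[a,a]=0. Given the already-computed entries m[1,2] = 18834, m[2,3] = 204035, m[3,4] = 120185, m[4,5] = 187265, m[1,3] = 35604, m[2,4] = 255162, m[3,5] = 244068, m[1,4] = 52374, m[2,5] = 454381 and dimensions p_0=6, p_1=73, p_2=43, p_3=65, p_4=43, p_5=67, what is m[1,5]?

69660

m[1,5] = min over k∈[1,4] of m[1,k]+m[k+1,5]+p_{0}·p_k·p_{5}.
k=1: 0 + 454381 + 6·73·67 = 483727; k=2: 18834 + 244068 + 6·43·67 = 280188; k=3: 35604 + 187265 + 6·65·67 = 248999; k=4: 52374 + 0 + 6·43·67 = 69660.
Minimum: 69660 at k=4.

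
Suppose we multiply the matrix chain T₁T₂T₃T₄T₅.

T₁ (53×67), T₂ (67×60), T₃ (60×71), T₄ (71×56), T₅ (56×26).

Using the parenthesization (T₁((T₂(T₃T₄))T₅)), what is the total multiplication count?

(T₃T₄): 60×71 by 71×56 → 60×56, cost 60·71·56 = 238560
(T₂(T₃T₄)): 67×60 by 60×56 → 67×56, cost 67·60·56 = 225120; cumulative 463680
((T₂(T₃T₄))T₅): 67×56 by 56×26 → 67×26, cost 67·56·26 = 97552; cumulative 561232
(T₁((T₂(T₃T₄))T₅)): 53×67 by 67×26 → 53×26, cost 53·67·26 = 92326; cumulative 653558
Total: 653558 scalar multiplications.

653558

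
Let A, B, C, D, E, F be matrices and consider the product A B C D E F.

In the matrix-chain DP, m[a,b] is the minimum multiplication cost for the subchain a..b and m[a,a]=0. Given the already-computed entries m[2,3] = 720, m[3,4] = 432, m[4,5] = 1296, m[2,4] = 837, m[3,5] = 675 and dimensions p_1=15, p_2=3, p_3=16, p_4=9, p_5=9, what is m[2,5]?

1080

m[2,5] = min over k∈[2,4] of m[2,k]+m[k+1,5]+p_{1}·p_k·p_{5}.
k=2: 0 + 675 + 15·3·9 = 1080; k=3: 720 + 1296 + 15·16·9 = 4176; k=4: 837 + 0 + 15·9·9 = 2052.
Minimum: 1080 at k=2.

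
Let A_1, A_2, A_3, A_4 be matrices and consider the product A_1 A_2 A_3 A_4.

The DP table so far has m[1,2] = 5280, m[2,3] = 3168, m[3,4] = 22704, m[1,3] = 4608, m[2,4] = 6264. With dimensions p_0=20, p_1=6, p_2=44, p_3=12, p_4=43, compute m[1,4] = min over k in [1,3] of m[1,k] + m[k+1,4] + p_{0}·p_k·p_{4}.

m[1,4] = min over k∈[1,3] of m[1,k]+m[k+1,4]+p_{0}·p_k·p_{4}.
k=1: 0 + 6264 + 20·6·43 = 11424; k=2: 5280 + 22704 + 20·44·43 = 65824; k=3: 4608 + 0 + 20·12·43 = 14928.
Minimum: 11424 at k=1.

11424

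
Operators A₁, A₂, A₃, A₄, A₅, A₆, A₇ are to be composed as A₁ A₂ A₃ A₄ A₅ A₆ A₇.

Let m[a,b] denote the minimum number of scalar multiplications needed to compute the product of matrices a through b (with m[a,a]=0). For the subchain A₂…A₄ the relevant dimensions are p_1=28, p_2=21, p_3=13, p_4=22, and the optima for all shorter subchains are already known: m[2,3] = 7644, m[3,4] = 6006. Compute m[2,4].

15652

m[2,4] = min over k∈[2,3] of m[2,k]+m[k+1,4]+p_{1}·p_k·p_{4}.
k=2: 0 + 6006 + 28·21·22 = 18942; k=3: 7644 + 0 + 28·13·22 = 15652.
Minimum: 15652 at k=3.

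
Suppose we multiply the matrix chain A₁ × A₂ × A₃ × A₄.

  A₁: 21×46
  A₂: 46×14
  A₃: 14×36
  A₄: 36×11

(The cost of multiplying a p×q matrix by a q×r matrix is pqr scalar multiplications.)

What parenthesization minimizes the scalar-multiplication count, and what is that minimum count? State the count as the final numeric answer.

Adjacent pairs: A₁A₂ = 21·46·14 = 13524; A₂A₃ = 46·14·36 = 23184; A₃A₄ = 14·36·11 = 5544.
Length 3: A₁..A₃: k=1: 0+23184+21·46·36=57960; k=2: 13524+0+21·14·36=24108 → min 24108 | A₂..A₄: k=2: 0+5544+46·14·11=12628; k=3: 23184+0+46·36·11=41400 → min 12628.
Length 4: A₁..A₄: k=1: 0+12628+21·46·11=23254; k=2: 13524+5544+21·14·11=22302; k=3: 24108+0+21·36·11=32424 → min 22302.
Optimal parenthesization: ((A₁ × A₂) × (A₃ × A₄)) with cost 22302.

22302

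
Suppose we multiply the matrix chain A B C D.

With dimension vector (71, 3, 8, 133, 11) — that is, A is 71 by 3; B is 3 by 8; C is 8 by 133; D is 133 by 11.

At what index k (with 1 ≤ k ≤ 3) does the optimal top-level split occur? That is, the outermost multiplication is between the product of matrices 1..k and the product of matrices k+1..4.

1

Adjacent pairs: AB = 71·3·8 = 1704; BC = 3·8·133 = 3192; CD = 8·133·11 = 11704.
Length 3: A..C: k=1: 0+3192+71·3·133=31521; k=2: 1704+0+71·8·133=77248 → min 31521 | B..D: k=2: 0+11704+3·8·11=11968; k=3: 3192+0+3·133·11=7581 → min 7581.
Top-level splits: k=1: (A..A)·(B..D) → 0+7581+71·3·11 = 9924; k=2: (A..B)·(C..D) → 1704+11704+71·8·11 = 19656; k=3: (A..C)·(D..D) → 31521+0+71·133·11 = 135394.
Best split is after A, i.e. k = 1.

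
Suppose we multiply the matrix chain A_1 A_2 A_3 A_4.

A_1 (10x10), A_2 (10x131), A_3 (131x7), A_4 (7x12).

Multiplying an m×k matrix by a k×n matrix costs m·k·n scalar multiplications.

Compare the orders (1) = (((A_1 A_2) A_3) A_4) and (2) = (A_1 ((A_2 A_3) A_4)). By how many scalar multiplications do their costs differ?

11900

Order (1) = (((A_1 A_2) A_3) A_4): (A_1 A_2): 10×10 by 10×131 → 10×131, cost 10·10·131 = 13100; ((A_1 A_2) A_3): 10×131 by 131×7 → 10×7, cost 10·131·7 = 9170; cumulative 22270; (((A_1 A_2) A_3) A_4): 10×7 by 7×12 → 10×12, cost 10·7·12 = 840; cumulative 23110. Total 23110.
Order (2) = (A_1 ((A_2 A_3) A_4)): (A_2 A_3): 10×131 by 131×7 → 10×7, cost 10·131·7 = 9170; ((A_2 A_3) A_4): 10×7 by 7×12 → 10×12, cost 10·7·12 = 840; cumulative 10010; (A_1 ((A_2 A_3) A_4)): 10×10 by 10×12 → 10×12, cost 10·10·12 = 1200; cumulative 11210. Total 11210.
Difference: |23110 − 11210| = 11900.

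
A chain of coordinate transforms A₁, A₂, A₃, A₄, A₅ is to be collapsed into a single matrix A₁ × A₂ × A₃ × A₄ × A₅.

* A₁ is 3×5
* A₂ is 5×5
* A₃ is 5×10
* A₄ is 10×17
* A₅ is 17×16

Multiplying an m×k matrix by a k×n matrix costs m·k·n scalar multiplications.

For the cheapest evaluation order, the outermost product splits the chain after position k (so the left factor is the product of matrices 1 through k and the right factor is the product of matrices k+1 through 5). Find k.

4

Adjacent pairs: A₁A₂ = 3·5·5 = 75; A₂A₃ = 5·5·10 = 250; A₃A₄ = 5·10·17 = 850; A₄A₅ = 10·17·16 = 2720.
Length 3: A₁..A₃: k=1: 0+250+3·5·10=400; k=2: 75+0+3·5·10=225 → min 225 | A₂..A₄: k=2: 0+850+5·5·17=1275; k=3: 250+0+5·10·17=1100 → min 1100 | A₃..A₅: k=3: 0+2720+5·10·16=3520; k=4: 850+0+5·17·16=2210 → min 2210.
Length 4: A₁..A₄: k=1: 0+1100+3·5·17=1355; k=2: 75+850+3·5·17=1180; k=3: 225+0+3·10·17=735 → min 735 | A₂..A₅: k=2: 0+2210+5·5·16=2610; k=3: 250+2720+5·10·16=3770; k=4: 1100+0+5·17·16=2460 → min 2460.
Top-level splits: k=1: (A₁..A₁)·(A₂..A₅) → 0+2460+3·5·16 = 2700; k=2: (A₁..A₂)·(A₃..A₅) → 75+2210+3·5·16 = 2525; k=3: (A₁..A₃)·(A₄..A₅) → 225+2720+3·10·16 = 3425; k=4: (A₁..A₄)·(A₅..A₅) → 735+0+3·17·16 = 1551.
Best split is after A₄, i.e. k = 4.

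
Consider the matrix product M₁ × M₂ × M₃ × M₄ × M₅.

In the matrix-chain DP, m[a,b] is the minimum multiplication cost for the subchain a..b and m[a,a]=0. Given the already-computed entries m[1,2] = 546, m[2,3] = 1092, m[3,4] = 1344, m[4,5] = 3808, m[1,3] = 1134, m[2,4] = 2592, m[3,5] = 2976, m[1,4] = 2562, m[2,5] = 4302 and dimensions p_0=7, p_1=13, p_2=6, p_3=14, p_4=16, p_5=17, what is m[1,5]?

4236

m[1,5] = min over k∈[1,4] of m[1,k]+m[k+1,5]+p_{0}·p_k·p_{5}.
k=1: 0 + 4302 + 7·13·17 = 5849; k=2: 546 + 2976 + 7·6·17 = 4236; k=3: 1134 + 3808 + 7·14·17 = 6608; k=4: 2562 + 0 + 7·16·17 = 4466.
Minimum: 4236 at k=2.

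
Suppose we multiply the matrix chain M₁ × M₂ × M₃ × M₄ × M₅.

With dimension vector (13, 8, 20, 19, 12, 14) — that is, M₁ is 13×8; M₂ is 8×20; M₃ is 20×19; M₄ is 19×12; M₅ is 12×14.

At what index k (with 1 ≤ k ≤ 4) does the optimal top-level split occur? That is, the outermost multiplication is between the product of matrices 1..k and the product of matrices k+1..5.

Adjacent pairs: M₁M₂ = 13·8·20 = 2080; M₂M₃ = 8·20·19 = 3040; M₃M₄ = 20·19·12 = 4560; M₄M₅ = 19·12·14 = 3192.
Length 3: M₁..M₃: k=1: 0+3040+13·8·19=5016; k=2: 2080+0+13·20·19=7020 → min 5016 | M₂..M₄: k=2: 0+4560+8·20·12=6480; k=3: 3040+0+8·19·12=4864 → min 4864 | M₃..M₅: k=3: 0+3192+20·19·14=8512; k=4: 4560+0+20·12·14=7920 → min 7920.
Length 4: M₁..M₄: k=1: 0+4864+13·8·12=6112; k=2: 2080+4560+13·20·12=9760; k=3: 5016+0+13·19·12=7980 → min 6112 | M₂..M₅: k=2: 0+7920+8·20·14=10160; k=3: 3040+3192+8·19·14=8360; k=4: 4864+0+8·12·14=6208 → min 6208.
Top-level splits: k=1: (M₁..M₁)·(M₂..M₅) → 0+6208+13·8·14 = 7664; k=2: (M₁..M₂)·(M₃..M₅) → 2080+7920+13·20·14 = 13640; k=3: (M₁..M₃)·(M₄..M₅) → 5016+3192+13·19·14 = 11666; k=4: (M₁..M₄)·(M₅..M₅) → 6112+0+13·12·14 = 8296.
Best split is after M₁, i.e. k = 1.

1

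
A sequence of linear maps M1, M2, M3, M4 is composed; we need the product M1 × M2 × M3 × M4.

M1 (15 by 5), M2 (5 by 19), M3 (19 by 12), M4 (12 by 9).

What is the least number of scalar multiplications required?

Adjacent pairs: M1M2 = 15·5·19 = 1425; M2M3 = 5·19·12 = 1140; M3M4 = 19·12·9 = 2052.
Length 3: M1..M3: k=1: 0+1140+15·5·12=2040; k=2: 1425+0+15·19·12=4845 → min 2040 | M2..M4: k=2: 0+2052+5·19·9=2907; k=3: 1140+0+5·12·9=1680 → min 1680.
Length 4: M1..M4: k=1: 0+1680+15·5·9=2355; k=2: 1425+2052+15·19·9=6042; k=3: 2040+0+15·12·9=3660 → min 2355.
Optimal order: (M1 × ((M2 × M3) × M4)) with cost 2355.

2355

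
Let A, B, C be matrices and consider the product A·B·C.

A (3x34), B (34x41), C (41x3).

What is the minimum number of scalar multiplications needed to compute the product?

Order (A·(B·C)): (B·C): 34×41 by 41×3 → 34×3, cost 34·41·3 = 4182; (A·(B·C)): 3×34 by 34×3 → 3×3, cost 3·34·3 = 306; cumulative 4488. Total 4488.
Order ((A·B)·C): (A·B): 3×34 by 34×41 → 3×41, cost 3·34·41 = 4182; ((A·B)·C): 3×41 by 41×3 → 3×3, cost 3·41·3 = 369; cumulative 4551. Total 4551.
Minimum: 4488.

4488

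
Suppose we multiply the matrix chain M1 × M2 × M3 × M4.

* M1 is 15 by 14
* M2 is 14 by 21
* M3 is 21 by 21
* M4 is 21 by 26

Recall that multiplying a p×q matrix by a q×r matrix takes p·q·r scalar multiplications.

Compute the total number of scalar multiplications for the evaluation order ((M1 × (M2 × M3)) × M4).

18774

(M2 × M3): 14×21 by 21×21 → 14×21, cost 14·21·21 = 6174
(M1 × (M2 × M3)): 15×14 by 14×21 → 15×21, cost 15·14·21 = 4410; cumulative 10584
((M1 × (M2 × M3)) × M4): 15×21 by 21×26 → 15×26, cost 15·21·26 = 8190; cumulative 18774
Total: 18774 scalar multiplications.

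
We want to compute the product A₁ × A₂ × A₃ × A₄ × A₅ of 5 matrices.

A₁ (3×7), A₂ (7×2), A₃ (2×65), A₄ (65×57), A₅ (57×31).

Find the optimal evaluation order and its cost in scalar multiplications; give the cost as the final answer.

11172

Adjacent pairs: A₁A₂ = 3·7·2 = 42; A₂A₃ = 7·2·65 = 910; A₃A₄ = 2·65·57 = 7410; A₄A₅ = 65·57·31 = 114855.
Length 3: A₁..A₃: k=1: 0+910+3·7·65=2275; k=2: 42+0+3·2·65=432 → min 432 | A₂..A₄: k=2: 0+7410+7·2·57=8208; k=3: 910+0+7·65·57=26845 → min 8208 | A₃..A₅: k=3: 0+114855+2·65·31=118885; k=4: 7410+0+2·57·31=10944 → min 10944.
Length 4: A₁..A₄: k=1: 0+8208+3·7·57=9405; k=2: 42+7410+3·2·57=7794; k=3: 432+0+3·65·57=11547 → min 7794 | A₂..A₅: k=2: 0+10944+7·2·31=11378; k=3: 910+114855+7·65·31=129870; k=4: 8208+0+7·57·31=20577 → min 11378.
Length 5: A₁..A₅: k=1: 0+11378+3·7·31=12029; k=2: 42+10944+3·2·31=11172; k=3: 432+114855+3·65·31=121332; k=4: 7794+0+3·57·31=13095 → min 11172.
Optimal parenthesization: ((A₁ × A₂) × ((A₃ × A₄) × A₅)) with cost 11172.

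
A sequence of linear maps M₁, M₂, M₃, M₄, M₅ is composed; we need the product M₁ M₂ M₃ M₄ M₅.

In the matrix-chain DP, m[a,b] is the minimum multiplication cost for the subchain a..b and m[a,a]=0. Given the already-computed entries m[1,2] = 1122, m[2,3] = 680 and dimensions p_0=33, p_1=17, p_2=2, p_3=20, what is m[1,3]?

2442

m[1,3] = min over k∈[1,2] of m[1,k]+m[k+1,3]+p_{0}·p_k·p_{3}.
k=1: 0 + 680 + 33·17·20 = 11900; k=2: 1122 + 0 + 33·2·20 = 2442.
Minimum: 2442 at k=2.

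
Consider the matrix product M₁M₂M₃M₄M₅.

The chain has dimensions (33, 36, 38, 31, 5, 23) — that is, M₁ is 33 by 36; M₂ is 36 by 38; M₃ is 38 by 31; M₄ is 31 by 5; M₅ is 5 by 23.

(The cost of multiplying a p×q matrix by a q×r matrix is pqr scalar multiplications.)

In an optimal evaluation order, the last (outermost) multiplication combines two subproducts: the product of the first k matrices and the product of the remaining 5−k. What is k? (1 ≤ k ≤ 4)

4

Adjacent pairs: M₁M₂ = 33·36·38 = 45144; M₂M₃ = 36·38·31 = 42408; M₃M₄ = 38·31·5 = 5890; M₄M₅ = 31·5·23 = 3565.
Length 3: M₁..M₃: k=1: 0+42408+33·36·31=79236; k=2: 45144+0+33·38·31=84018 → min 79236 | M₂..M₄: k=2: 0+5890+36·38·5=12730; k=3: 42408+0+36·31·5=47988 → min 12730 | M₃..M₅: k=3: 0+3565+38·31·23=30659; k=4: 5890+0+38·5·23=10260 → min 10260.
Length 4: M₁..M₄: k=1: 0+12730+33·36·5=18670; k=2: 45144+5890+33·38·5=57304; k=3: 79236+0+33·31·5=84351 → min 18670 | M₂..M₅: k=2: 0+10260+36·38·23=41724; k=3: 42408+3565+36·31·23=71641; k=4: 12730+0+36·5·23=16870 → min 16870.
Top-level splits: k=1: (M₁..M₁)·(M₂..M₅) → 0+16870+33·36·23 = 44194; k=2: (M₁..M₂)·(M₃..M₅) → 45144+10260+33·38·23 = 84246; k=3: (M₁..M₃)·(M₄..M₅) → 79236+3565+33·31·23 = 106330; k=4: (M₁..M₄)·(M₅..M₅) → 18670+0+33·5·23 = 22465.
Best split is after M₄, i.e. k = 4.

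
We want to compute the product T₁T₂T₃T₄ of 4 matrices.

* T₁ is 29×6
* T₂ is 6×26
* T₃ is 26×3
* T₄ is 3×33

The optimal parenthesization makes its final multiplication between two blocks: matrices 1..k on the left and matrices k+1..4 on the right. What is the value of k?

Adjacent pairs: T₁T₂ = 29·6·26 = 4524; T₂T₃ = 6·26·3 = 468; T₃T₄ = 26·3·33 = 2574.
Length 3: T₁..T₃: k=1: 0+468+29·6·3=990; k=2: 4524+0+29·26·3=6786 → min 990 | T₂..T₄: k=2: 0+2574+6·26·33=7722; k=3: 468+0+6·3·33=1062 → min 1062.
Top-level splits: k=1: (T₁..T₁)·(T₂..T₄) → 0+1062+29·6·33 = 6804; k=2: (T₁..T₂)·(T₃..T₄) → 4524+2574+29·26·33 = 31980; k=3: (T₁..T₃)·(T₄..T₄) → 990+0+29·3·33 = 3861.
Best split is after T₃, i.e. k = 3.

3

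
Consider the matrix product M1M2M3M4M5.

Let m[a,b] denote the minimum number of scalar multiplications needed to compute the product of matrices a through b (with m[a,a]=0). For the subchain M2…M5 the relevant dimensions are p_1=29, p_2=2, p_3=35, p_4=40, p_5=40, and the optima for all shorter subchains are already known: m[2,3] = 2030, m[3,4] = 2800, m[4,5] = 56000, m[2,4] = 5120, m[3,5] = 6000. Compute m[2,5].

8320

m[2,5] = min over k∈[2,4] of m[2,k]+m[k+1,5]+p_{1}·p_k·p_{5}.
k=2: 0 + 6000 + 29·2·40 = 8320; k=3: 2030 + 56000 + 29·35·40 = 98630; k=4: 5120 + 0 + 29·40·40 = 51520.
Minimum: 8320 at k=2.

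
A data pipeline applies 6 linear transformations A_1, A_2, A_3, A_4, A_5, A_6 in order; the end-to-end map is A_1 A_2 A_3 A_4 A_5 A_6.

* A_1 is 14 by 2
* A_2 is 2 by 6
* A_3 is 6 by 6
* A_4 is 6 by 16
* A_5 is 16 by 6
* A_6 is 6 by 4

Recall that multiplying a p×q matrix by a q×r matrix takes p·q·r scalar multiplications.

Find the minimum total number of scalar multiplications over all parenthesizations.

Adjacent pairs: A_1A_2 = 14·2·6 = 168; A_2A_3 = 2·6·6 = 72; A_3A_4 = 6·6·16 = 576; A_4A_5 = 6·16·6 = 576; A_5A_6 = 16·6·4 = 384.
Length 3: A_1..A_3: k=1: 0+72+14·2·6=240; k=2: 168+0+14·6·6=672 → min 240 | A_2..A_4: k=2: 0+576+2·6·16=768; k=3: 72+0+2·6·16=264 → min 264 | A_3..A_5: k=3: 0+576+6·6·6=792; k=4: 576+0+6·16·6=1152 → min 792 | A_4..A_6: k=4: 0+384+6·16·4=768; k=5: 576+0+6·6·4=720 → min 720.
Length 4: A_1..A_4: k=1: 0+264+14·2·16=712; k=2: 168+576+14·6·16=2088; k=3: 240+0+14·6·16=1584 → min 712 | A_2..A_5: k=2: 0+792+2·6·6=864; k=3: 72+576+2·6·6=720; k=4: 264+0+2·16·6=456 → min 456 | A_3..A_6: k=3: 0+720+6·6·4=864; k=4: 576+384+6·16·4=1344; k=5: 792+0+6·6·4=936 → min 864.
Length 5: A_1..A_5: k=1: 0+456+14·2·6=624; k=2: 168+792+14·6·6=1464; k=3: 240+576+14·6·6=1320; k=4: 712+0+14·16·6=2056 → min 624 | A_2..A_6: k=2: 0+864+2·6·4=912; k=3: 72+720+2·6·4=840; k=4: 264+384+2·16·4=776; k=5: 456+0+2·6·4=504 → min 504.
Length 6: A_1..A_6: k=1: 0+504+14·2·4=616; k=2: 168+864+14·6·4=1368; k=3: 240+720+14·6·4=1296; k=4: 712+384+14·16·4=1992; k=5: 624+0+14·6·4=960 → min 616.
Optimal order: (A_1 ((((A_2 A_3) A_4) A_5) A_6)) with cost 616.

616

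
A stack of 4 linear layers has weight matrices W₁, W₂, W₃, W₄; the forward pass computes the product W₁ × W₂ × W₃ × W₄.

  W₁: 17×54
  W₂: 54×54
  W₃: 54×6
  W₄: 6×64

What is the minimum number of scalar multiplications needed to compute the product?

29532

Adjacent pairs: W₁W₂ = 17·54·54 = 49572; W₂W₃ = 54·54·6 = 17496; W₃W₄ = 54·6·64 = 20736.
Length 3: W₁..W₃: k=1: 0+17496+17·54·6=23004; k=2: 49572+0+17·54·6=55080 → min 23004 | W₂..W₄: k=2: 0+20736+54·54·64=207360; k=3: 17496+0+54·6·64=38232 → min 38232.
Length 4: W₁..W₄: k=1: 0+38232+17·54·64=96984; k=2: 49572+20736+17·54·64=129060; k=3: 23004+0+17·6·64=29532 → min 29532.
Optimal order: ((W₁ × (W₂ × W₃)) × W₄) with cost 29532.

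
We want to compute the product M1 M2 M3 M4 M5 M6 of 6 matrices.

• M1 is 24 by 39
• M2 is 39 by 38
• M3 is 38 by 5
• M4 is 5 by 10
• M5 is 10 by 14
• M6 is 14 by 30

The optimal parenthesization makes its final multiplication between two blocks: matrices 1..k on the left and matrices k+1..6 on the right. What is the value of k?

Adjacent pairs: M1M2 = 24·39·38 = 35568; M2M3 = 39·38·5 = 7410; M3M4 = 38·5·10 = 1900; M4M5 = 5·10·14 = 700; M5M6 = 10·14·30 = 4200.
Length 3: M1..M3: k=1: 0+7410+24·39·5=12090; k=2: 35568+0+24·38·5=40128 → min 12090 | M2..M4: k=2: 0+1900+39·38·10=16720; k=3: 7410+0+39·5·10=9360 → min 9360 | M3..M5: k=3: 0+700+38·5·14=3360; k=4: 1900+0+38·10·14=7220 → min 3360 | M4..M6: k=4: 0+4200+5·10·30=5700; k=5: 700+0+5·14·30=2800 → min 2800.
Length 4: M1..M4: k=1: 0+9360+24·39·10=18720; k=2: 35568+1900+24·38·10=46588; k=3: 12090+0+24·5·10=13290 → min 13290 | M2..M5: k=2: 0+3360+39·38·14=24108; k=3: 7410+700+39·5·14=10840; k=4: 9360+0+39·10·14=14820 → min 10840 | M3..M6: k=3: 0+2800+38·5·30=8500; k=4: 1900+4200+38·10·30=17500; k=5: 3360+0+38·14·30=19320 → min 8500.
Length 5: M1..M5: k=1: 0+10840+24·39·14=23944; k=2: 35568+3360+24·38·14=51696; k=3: 12090+700+24·5·14=14470; k=4: 13290+0+24·10·14=16650 → min 14470 | M2..M6: k=2: 0+8500+39·38·30=52960; k=3: 7410+2800+39·5·30=16060; k=4: 9360+4200+39·10·30=25260; k=5: 10840+0+39·14·30=27220 → min 16060.
Top-level splits: k=1: (M1..M1)·(M2..M6) → 0+16060+24·39·30 = 44140; k=2: (M1..M2)·(M3..M6) → 35568+8500+24·38·30 = 71428; k=3: (M1..M3)·(M4..M6) → 12090+2800+24·5·30 = 18490; k=4: (M1..M4)·(M5..M6) → 13290+4200+24·10·30 = 24690; k=5: (M1..M5)·(M6..M6) → 14470+0+24·14·30 = 24550.
Best split is after M3, i.e. k = 3.

3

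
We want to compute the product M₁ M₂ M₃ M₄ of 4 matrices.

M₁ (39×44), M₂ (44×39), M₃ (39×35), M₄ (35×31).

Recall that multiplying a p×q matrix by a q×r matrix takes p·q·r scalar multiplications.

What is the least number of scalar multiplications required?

148707

Adjacent pairs: M₁M₂ = 39·44·39 = 66924; M₂M₃ = 44·39·35 = 60060; M₃M₄ = 39·35·31 = 42315.
Length 3: M₁..M₃: k=1: 0+60060+39·44·35=120120; k=2: 66924+0+39·39·35=120159 → min 120120 | M₂..M₄: k=2: 0+42315+44·39·31=95511; k=3: 60060+0+44·35·31=107800 → min 95511.
Length 4: M₁..M₄: k=1: 0+95511+39·44·31=148707; k=2: 66924+42315+39·39·31=156390; k=3: 120120+0+39·35·31=162435 → min 148707.
Optimal order: (M₁ (M₂ (M₃ M₄))) with cost 148707.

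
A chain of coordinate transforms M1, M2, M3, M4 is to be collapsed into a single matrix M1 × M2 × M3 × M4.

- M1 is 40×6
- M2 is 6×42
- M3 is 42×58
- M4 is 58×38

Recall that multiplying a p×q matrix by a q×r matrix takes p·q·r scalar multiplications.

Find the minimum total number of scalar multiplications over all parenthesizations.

Adjacent pairs: M1M2 = 40·6·42 = 10080; M2M3 = 6·42·58 = 14616; M3M4 = 42·58·38 = 92568.
Length 3: M1..M3: k=1: 0+14616+40·6·58=28536; k=2: 10080+0+40·42·58=107520 → min 28536 | M2..M4: k=2: 0+92568+6·42·38=102144; k=3: 14616+0+6·58·38=27840 → min 27840.
Length 4: M1..M4: k=1: 0+27840+40·6·38=36960; k=2: 10080+92568+40·42·38=166488; k=3: 28536+0+40·58·38=116696 → min 36960.
Optimal order: (M1 × ((M2 × M3) × M4)) with cost 36960.

36960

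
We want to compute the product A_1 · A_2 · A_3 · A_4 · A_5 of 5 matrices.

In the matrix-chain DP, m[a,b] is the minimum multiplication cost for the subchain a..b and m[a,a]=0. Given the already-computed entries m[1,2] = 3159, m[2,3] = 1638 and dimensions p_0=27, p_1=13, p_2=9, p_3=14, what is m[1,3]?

m[1,3] = min over k∈[1,2] of m[1,k]+m[k+1,3]+p_{0}·p_k·p_{3}.
k=1: 0 + 1638 + 27·13·14 = 6552; k=2: 3159 + 0 + 27·9·14 = 6561.
Minimum: 6552 at k=1.

6552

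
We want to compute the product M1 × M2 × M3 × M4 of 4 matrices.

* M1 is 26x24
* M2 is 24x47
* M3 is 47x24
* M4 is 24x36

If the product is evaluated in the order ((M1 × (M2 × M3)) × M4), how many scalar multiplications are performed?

(M2 × M3): 24×47 by 47×24 → 24×24, cost 24·47·24 = 27072
(M1 × (M2 × M3)): 26×24 by 24×24 → 26×24, cost 26·24·24 = 14976; cumulative 42048
((M1 × (M2 × M3)) × M4): 26×24 by 24×36 → 26×36, cost 26·24·36 = 22464; cumulative 64512
Total: 64512 scalar multiplications.

64512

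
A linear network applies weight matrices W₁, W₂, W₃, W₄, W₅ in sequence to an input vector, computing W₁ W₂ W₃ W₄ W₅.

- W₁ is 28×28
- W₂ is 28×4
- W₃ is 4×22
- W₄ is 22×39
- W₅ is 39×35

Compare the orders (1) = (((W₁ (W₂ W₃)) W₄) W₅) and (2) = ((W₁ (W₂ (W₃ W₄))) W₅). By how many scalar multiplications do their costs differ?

5360

Order (1) = (((W₁ (W₂ W₃)) W₄) W₅): (W₂ W₃): 28×4 by 4×22 → 28×22, cost 28·4·22 = 2464; (W₁ (W₂ W₃)): 28×28 by 28×22 → 28×22, cost 28·28·22 = 17248; cumulative 19712; ((W₁ (W₂ W₃)) W₄): 28×22 by 22×39 → 28×39, cost 28·22·39 = 24024; cumulative 43736; (((W₁ (W₂ W₃)) W₄) W₅): 28×39 by 39×35 → 28×35, cost 28·39·35 = 38220; cumulative 81956. Total 81956.
Order (2) = ((W₁ (W₂ (W₃ W₄))) W₅): (W₃ W₄): 4×22 by 22×39 → 4×39, cost 4·22·39 = 3432; (W₂ (W₃ W₄)): 28×4 by 4×39 → 28×39, cost 28·4·39 = 4368; cumulative 7800; (W₁ (W₂ (W₃ W₄))): 28×28 by 28×39 → 28×39, cost 28·28·39 = 30576; cumulative 38376; ((W₁ (W₂ (W₃ W₄))) W₅): 28×39 by 39×35 → 28×35, cost 28·39·35 = 38220; cumulative 76596. Total 76596.
Difference: |81956 − 76596| = 5360.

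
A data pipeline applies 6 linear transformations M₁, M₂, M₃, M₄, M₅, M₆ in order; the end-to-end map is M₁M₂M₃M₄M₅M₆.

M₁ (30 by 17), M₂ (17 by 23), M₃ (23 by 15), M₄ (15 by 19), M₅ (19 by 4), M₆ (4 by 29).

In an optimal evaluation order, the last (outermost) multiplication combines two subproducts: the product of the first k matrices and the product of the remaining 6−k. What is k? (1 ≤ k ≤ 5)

5

Adjacent pairs: M₁M₂ = 30·17·23 = 11730; M₂M₃ = 17·23·15 = 5865; M₃M₄ = 23·15·19 = 6555; M₄M₅ = 15·19·4 = 1140; M₅M₆ = 19·4·29 = 2204.
Length 3: M₁..M₃: k=1: 0+5865+30·17·15=13515; k=2: 11730+0+30·23·15=22080 → min 13515 | M₂..M₄: k=2: 0+6555+17·23·19=13984; k=3: 5865+0+17·15·19=10710 → min 10710 | M₃..M₅: k=3: 0+1140+23·15·4=2520; k=4: 6555+0+23·19·4=8303 → min 2520 | M₄..M₆: k=4: 0+2204+15·19·29=10469; k=5: 1140+0+15·4·29=2880 → min 2880.
Length 4: M₁..M₄: k=1: 0+10710+30·17·19=20400; k=2: 11730+6555+30·23·19=31395; k=3: 13515+0+30·15·19=22065 → min 20400 | M₂..M₅: k=2: 0+2520+17·23·4=4084; k=3: 5865+1140+17·15·4=8025; k=4: 10710+0+17·19·4=12002 → min 4084 | M₃..M₆: k=3: 0+2880+23·15·29=12885; k=4: 6555+2204+23·19·29=21432; k=5: 2520+0+23·4·29=5188 → min 5188.
Length 5: M₁..M₅: k=1: 0+4084+30·17·4=6124; k=2: 11730+2520+30·23·4=17010; k=3: 13515+1140+30·15·4=16455; k=4: 20400+0+30·19·4=22680 → min 6124 | M₂..M₆: k=2: 0+5188+17·23·29=16527; k=3: 5865+2880+17·15·29=16140; k=4: 10710+2204+17·19·29=22281; k=5: 4084+0+17·4·29=6056 → min 6056.
Top-level splits: k=1: (M₁..M₁)·(M₂..M₆) → 0+6056+30·17·29 = 20846; k=2: (M₁..M₂)·(M₃..M₆) → 11730+5188+30·23·29 = 36928; k=3: (M₁..M₃)·(M₄..M₆) → 13515+2880+30·15·29 = 29445; k=4: (M₁..M₄)·(M₅..M₆) → 20400+2204+30·19·29 = 39134; k=5: (M₁..M₅)·(M₆..M₆) → 6124+0+30·4·29 = 9604.
Best split is after M₅, i.e. k = 5.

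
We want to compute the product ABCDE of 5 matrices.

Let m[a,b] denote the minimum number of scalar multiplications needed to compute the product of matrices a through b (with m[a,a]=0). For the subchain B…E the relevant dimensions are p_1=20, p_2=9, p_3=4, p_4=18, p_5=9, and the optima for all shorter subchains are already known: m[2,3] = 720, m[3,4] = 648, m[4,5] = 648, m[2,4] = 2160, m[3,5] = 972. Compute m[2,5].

2088

m[2,5] = min over k∈[2,4] of m[2,k]+m[k+1,5]+p_{1}·p_k·p_{5}.
k=2: 0 + 972 + 20·9·9 = 2592; k=3: 720 + 648 + 20·4·9 = 2088; k=4: 2160 + 0 + 20·18·9 = 5400.
Minimum: 2088 at k=3.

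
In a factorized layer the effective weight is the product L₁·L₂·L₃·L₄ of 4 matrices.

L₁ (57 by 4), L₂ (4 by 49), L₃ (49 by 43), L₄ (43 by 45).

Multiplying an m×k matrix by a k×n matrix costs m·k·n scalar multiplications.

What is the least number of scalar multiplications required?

Adjacent pairs: L₁L₂ = 57·4·49 = 11172; L₂L₃ = 4·49·43 = 8428; L₃L₄ = 49·43·45 = 94815.
Length 3: L₁..L₃: k=1: 0+8428+57·4·43=18232; k=2: 11172+0+57·49·43=131271 → min 18232 | L₂..L₄: k=2: 0+94815+4·49·45=103635; k=3: 8428+0+4·43·45=16168 → min 16168.
Length 4: L₁..L₄: k=1: 0+16168+57·4·45=26428; k=2: 11172+94815+57·49·45=231672; k=3: 18232+0+57·43·45=128527 → min 26428.
Optimal order: (L₁·((L₂·L₃)·L₄)) with cost 26428.

26428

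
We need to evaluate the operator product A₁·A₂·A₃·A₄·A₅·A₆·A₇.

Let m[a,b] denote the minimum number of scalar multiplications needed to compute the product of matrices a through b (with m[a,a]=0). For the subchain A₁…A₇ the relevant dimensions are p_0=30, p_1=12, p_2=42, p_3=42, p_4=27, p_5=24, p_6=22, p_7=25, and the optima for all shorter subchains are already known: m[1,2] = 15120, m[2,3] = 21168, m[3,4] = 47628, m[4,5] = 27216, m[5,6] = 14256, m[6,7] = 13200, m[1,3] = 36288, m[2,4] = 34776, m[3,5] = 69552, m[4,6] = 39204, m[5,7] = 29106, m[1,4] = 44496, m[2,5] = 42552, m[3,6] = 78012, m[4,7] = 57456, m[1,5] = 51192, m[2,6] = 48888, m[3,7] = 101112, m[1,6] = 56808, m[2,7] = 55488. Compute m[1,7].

m[1,7] = min over k∈[1,6] of m[1,k]+m[k+1,7]+p_{0}·p_k·p_{7}.
k=1: 0 + 55488 + 30·12·25 = 64488; k=2: 15120 + 101112 + 30·42·25 = 147732; k=3: 36288 + 57456 + 30·42·25 = 125244; k=4: 44496 + 29106 + 30·27·25 = 93852; k=5: 51192 + 13200 + 30·24·25 = 82392; k=6: 56808 + 0 + 30·22·25 = 73308.
Minimum: 64488 at k=1.

64488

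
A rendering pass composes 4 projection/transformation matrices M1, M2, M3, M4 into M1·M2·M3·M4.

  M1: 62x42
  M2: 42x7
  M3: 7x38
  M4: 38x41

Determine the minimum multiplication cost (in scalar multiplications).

46928

Adjacent pairs: M1M2 = 62·42·7 = 18228; M2M3 = 42·7·38 = 11172; M3M4 = 7·38·41 = 10906.
Length 3: M1..M3: k=1: 0+11172+62·42·38=110124; k=2: 18228+0+62·7·38=34720 → min 34720 | M2..M4: k=2: 0+10906+42·7·41=22960; k=3: 11172+0+42·38·41=76608 → min 22960.
Length 4: M1..M4: k=1: 0+22960+62·42·41=129724; k=2: 18228+10906+62·7·41=46928; k=3: 34720+0+62·38·41=131316 → min 46928.
Optimal order: ((M1·M2)·(M3·M4)) with cost 46928.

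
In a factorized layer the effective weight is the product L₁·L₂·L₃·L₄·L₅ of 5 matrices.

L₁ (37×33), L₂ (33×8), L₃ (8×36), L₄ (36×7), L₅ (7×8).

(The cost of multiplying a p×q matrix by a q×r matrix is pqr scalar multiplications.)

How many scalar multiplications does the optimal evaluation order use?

Adjacent pairs: L₁L₂ = 37·33·8 = 9768; L₂L₃ = 33·8·36 = 9504; L₃L₄ = 8·36·7 = 2016; L₄L₅ = 36·7·8 = 2016.
Length 3: L₁..L₃: k=1: 0+9504+37·33·36=53460; k=2: 9768+0+37·8·36=20424 → min 20424 | L₂..L₄: k=2: 0+2016+33·8·7=3864; k=3: 9504+0+33·36·7=17820 → min 3864 | L₃..L₅: k=3: 0+2016+8·36·8=4320; k=4: 2016+0+8·7·8=2464 → min 2464.
Length 4: L₁..L₄: k=1: 0+3864+37·33·7=12411; k=2: 9768+2016+37·8·7=13856; k=3: 20424+0+37·36·7=29748 → min 12411 | L₂..L₅: k=2: 0+2464+33·8·8=4576; k=3: 9504+2016+33·36·8=21024; k=4: 3864+0+33·7·8=5712 → min 4576.
Length 5: L₁..L₅: k=1: 0+4576+37·33·8=14344; k=2: 9768+2464+37·8·8=14600; k=3: 20424+2016+37·36·8=33096; k=4: 12411+0+37·7·8=14483 → min 14344.
Optimal order: (L₁·(L₂·((L₃·L₄)·L₅))) with cost 14344.

14344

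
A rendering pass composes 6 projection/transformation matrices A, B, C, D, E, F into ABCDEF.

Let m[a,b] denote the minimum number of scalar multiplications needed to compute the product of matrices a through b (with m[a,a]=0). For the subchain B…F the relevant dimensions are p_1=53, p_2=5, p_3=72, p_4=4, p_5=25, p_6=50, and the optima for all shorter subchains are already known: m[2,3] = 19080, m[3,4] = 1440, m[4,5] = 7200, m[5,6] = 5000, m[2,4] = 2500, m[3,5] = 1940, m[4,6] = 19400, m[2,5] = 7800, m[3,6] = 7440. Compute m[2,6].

18100

m[2,6] = min over k∈[2,5] of m[2,k]+m[k+1,6]+p_{1}·p_k·p_{6}.
k=2: 0 + 7440 + 53·5·50 = 20690; k=3: 19080 + 19400 + 53·72·50 = 229280; k=4: 2500 + 5000 + 53·4·50 = 18100; k=5: 7800 + 0 + 53·25·50 = 74050.
Minimum: 18100 at k=4.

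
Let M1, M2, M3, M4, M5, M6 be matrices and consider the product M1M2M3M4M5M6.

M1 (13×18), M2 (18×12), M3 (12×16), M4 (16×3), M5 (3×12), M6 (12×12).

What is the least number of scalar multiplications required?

Adjacent pairs: M1M2 = 13·18·12 = 2808; M2M3 = 18·12·16 = 3456; M3M4 = 12·16·3 = 576; M4M5 = 16·3·12 = 576; M5M6 = 3·12·12 = 432.
Length 3: M1..M3: k=1: 0+3456+13·18·16=7200; k=2: 2808+0+13·12·16=5304 → min 5304 | M2..M4: k=2: 0+576+18·12·3=1224; k=3: 3456+0+18·16·3=4320 → min 1224 | M3..M5: k=3: 0+576+12·16·12=2880; k=4: 576+0+12·3·12=1008 → min 1008 | M4..M6: k=4: 0+432+16·3·12=1008; k=5: 576+0+16·12·12=2880 → min 1008.
Length 4: M1..M4: k=1: 0+1224+13·18·3=1926; k=2: 2808+576+13·12·3=3852; k=3: 5304+0+13·16·3=5928 → min 1926 | M2..M5: k=2: 0+1008+18·12·12=3600; k=3: 3456+576+18·16·12=7488; k=4: 1224+0+18·3·12=1872 → min 1872 | M3..M6: k=3: 0+1008+12·16·12=3312; k=4: 576+432+12·3·12=1440; k=5: 1008+0+12·12·12=2736 → min 1440.
Length 5: M1..M5: k=1: 0+1872+13·18·12=4680; k=2: 2808+1008+13·12·12=5688; k=3: 5304+576+13·16·12=8376; k=4: 1926+0+13·3·12=2394 → min 2394 | M2..M6: k=2: 0+1440+18·12·12=4032; k=3: 3456+1008+18·16·12=7920; k=4: 1224+432+18·3·12=2304; k=5: 1872+0+18·12·12=4464 → min 2304.
Length 6: M1..M6: k=1: 0+2304+13·18·12=5112; k=2: 2808+1440+13·12·12=6120; k=3: 5304+1008+13·16·12=8808; k=4: 1926+432+13·3·12=2826; k=5: 2394+0+13·12·12=4266 → min 2826.
Optimal order: ((M1(M2(M3M4)))(M5M6)) with cost 2826.

2826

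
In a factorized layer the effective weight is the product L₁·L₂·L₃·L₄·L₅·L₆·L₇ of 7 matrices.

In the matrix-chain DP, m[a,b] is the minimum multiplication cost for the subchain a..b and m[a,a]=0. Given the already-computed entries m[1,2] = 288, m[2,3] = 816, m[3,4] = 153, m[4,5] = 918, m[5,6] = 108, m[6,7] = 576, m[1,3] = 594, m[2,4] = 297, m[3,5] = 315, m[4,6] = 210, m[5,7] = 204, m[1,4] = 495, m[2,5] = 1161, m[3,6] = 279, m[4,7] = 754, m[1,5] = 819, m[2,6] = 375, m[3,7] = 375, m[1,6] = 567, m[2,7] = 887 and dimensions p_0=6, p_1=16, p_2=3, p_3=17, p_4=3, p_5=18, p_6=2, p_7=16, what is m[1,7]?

m[1,7] = min over k∈[1,6] of m[1,k]+m[k+1,7]+p_{0}·p_k·p_{7}.
k=1: 0 + 887 + 6·16·16 = 2423; k=2: 288 + 375 + 6·3·16 = 951; k=3: 594 + 754 + 6·17·16 = 2980; k=4: 495 + 204 + 6·3·16 = 987; k=5: 819 + 576 + 6·18·16 = 3123; k=6: 567 + 0 + 6·2·16 = 759.
Minimum: 759 at k=6.

759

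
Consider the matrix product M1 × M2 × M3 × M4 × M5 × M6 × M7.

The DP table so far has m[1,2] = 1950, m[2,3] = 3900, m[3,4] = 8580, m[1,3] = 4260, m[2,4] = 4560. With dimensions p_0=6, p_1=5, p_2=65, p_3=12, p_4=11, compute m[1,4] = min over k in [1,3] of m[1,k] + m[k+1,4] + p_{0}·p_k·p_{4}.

4890

m[1,4] = min over k∈[1,3] of m[1,k]+m[k+1,4]+p_{0}·p_k·p_{4}.
k=1: 0 + 4560 + 6·5·11 = 4890; k=2: 1950 + 8580 + 6·65·11 = 14820; k=3: 4260 + 0 + 6·12·11 = 5052.
Minimum: 4890 at k=1.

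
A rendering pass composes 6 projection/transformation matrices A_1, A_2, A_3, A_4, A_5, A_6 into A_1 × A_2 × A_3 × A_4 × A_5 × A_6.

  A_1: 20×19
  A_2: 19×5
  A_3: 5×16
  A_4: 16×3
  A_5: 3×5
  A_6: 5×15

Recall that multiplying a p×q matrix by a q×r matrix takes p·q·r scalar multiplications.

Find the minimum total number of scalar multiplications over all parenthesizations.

Adjacent pairs: A_1A_2 = 20·19·5 = 1900; A_2A_3 = 19·5·16 = 1520; A_3A_4 = 5·16·3 = 240; A_4A_5 = 16·3·5 = 240; A_5A_6 = 3·5·15 = 225.
Length 3: A_1..A_3: k=1: 0+1520+20·19·16=7600; k=2: 1900+0+20·5·16=3500 → min 3500 | A_2..A_4: k=2: 0+240+19·5·3=525; k=3: 1520+0+19·16·3=2432 → min 525 | A_3..A_5: k=3: 0+240+5·16·5=640; k=4: 240+0+5·3·5=315 → min 315 | A_4..A_6: k=4: 0+225+16·3·15=945; k=5: 240+0+16·5·15=1440 → min 945.
Length 4: A_1..A_4: k=1: 0+525+20·19·3=1665; k=2: 1900+240+20·5·3=2440; k=3: 3500+0+20·16·3=4460 → min 1665 | A_2..A_5: k=2: 0+315+19·5·5=790; k=3: 1520+240+19·16·5=3280; k=4: 525+0+19·3·5=810 → min 790 | A_3..A_6: k=3: 0+945+5·16·15=2145; k=4: 240+225+5·3·15=690; k=5: 315+0+5·5·15=690 → min 690.
Length 5: A_1..A_5: k=1: 0+790+20·19·5=2690; k=2: 1900+315+20·5·5=2715; k=3: 3500+240+20·16·5=5340; k=4: 1665+0+20·3·5=1965 → min 1965 | A_2..A_6: k=2: 0+690+19·5·15=2115; k=3: 1520+945+19·16·15=7025; k=4: 525+225+19·3·15=1605; k=5: 790+0+19·5·15=2215 → min 1605.
Length 6: A_1..A_6: k=1: 0+1605+20·19·15=7305; k=2: 1900+690+20·5·15=4090; k=3: 3500+945+20·16·15=9245; k=4: 1665+225+20·3·15=2790; k=5: 1965+0+20·5·15=3465 → min 2790.
Optimal order: ((A_1 × (A_2 × (A_3 × A_4))) × (A_5 × A_6)) with cost 2790.

2790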